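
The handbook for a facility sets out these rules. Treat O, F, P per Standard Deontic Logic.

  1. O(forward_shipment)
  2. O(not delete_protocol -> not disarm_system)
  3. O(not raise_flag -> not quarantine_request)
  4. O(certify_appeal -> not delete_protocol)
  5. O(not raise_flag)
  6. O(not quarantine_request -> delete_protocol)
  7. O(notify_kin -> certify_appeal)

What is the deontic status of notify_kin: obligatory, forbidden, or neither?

Forbidden

Premise 5 states O(not raise_flag) outright.
From O(not raise_flag) and premise 3, O(not raise_flag -> not quarantine_request), we obtain O(not quarantine_request).
With premise 6, O(not quarantine_request -> delete_protocol), the K-axiom yields O(delete_protocol).
Premise 4 is O(certify_appeal -> not delete_protocol); contrapositively O(delete_protocol -> not certify_appeal). Since O(delete_protocol) holds, K gives O(not certify_appeal).
The contrapositive of premise 7 (O(notify_kin -> certify_appeal)) is O(not certify_appeal -> not notify_kin), and O(not certify_appeal) is already established, so O(not notify_kin).
Premises 1, 2 do not contribute to this derivation.
Thus O(not notify_kin), which is F(notify_kin): notify_kin is forbidden.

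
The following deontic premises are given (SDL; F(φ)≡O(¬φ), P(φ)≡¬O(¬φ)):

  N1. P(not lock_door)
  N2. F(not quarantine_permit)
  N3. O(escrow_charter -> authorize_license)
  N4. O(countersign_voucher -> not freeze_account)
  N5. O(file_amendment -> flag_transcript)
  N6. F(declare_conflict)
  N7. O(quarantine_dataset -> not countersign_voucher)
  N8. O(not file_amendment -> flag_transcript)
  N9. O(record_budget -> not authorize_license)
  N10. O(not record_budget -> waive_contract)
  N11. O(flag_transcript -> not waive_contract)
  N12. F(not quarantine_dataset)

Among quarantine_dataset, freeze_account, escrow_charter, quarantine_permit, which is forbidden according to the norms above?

escrow_charter

By case analysis on not file_amendment: premise 8 gives O(not file_amendment -> flag_transcript) and premise 5 gives O(file_amendment -> flag_transcript), so O(flag_transcript) either way.
Premise 11 is O(flag_transcript -> not waive_contract); since O(flag_transcript), deontic closure gives O(not waive_contract).
The contrapositive of premise 10 (O(not record_budget -> waive_contract)) is O(not waive_contract -> record_budget), and O(not waive_contract) is already established, so O(record_budget).
Applying K to premise 9 (O(record_budget -> not authorize_license)) and O(record_budget) yields O(not authorize_license).
Premise 3 is O(escrow_charter -> authorize_license); contrapositively O(not authorize_license -> not escrow_charter). Since O(not authorize_license) holds, K gives O(not escrow_charter).
So O(not escrow_charter) holds, i.e. escrow_charter is forbidden. None of the other listed options is forbidden under the premises.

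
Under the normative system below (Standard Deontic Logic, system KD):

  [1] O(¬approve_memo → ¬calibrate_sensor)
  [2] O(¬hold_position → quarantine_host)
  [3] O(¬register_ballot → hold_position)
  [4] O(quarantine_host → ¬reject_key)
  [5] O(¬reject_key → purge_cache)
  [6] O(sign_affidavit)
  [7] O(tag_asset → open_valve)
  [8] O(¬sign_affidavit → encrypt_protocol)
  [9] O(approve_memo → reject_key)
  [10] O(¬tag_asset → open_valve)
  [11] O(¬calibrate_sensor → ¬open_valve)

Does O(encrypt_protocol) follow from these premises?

Premise 8 is O(¬sign_affidavit → encrypt_protocol), but O(¬sign_affidavit) is not derivable from the premises, so it does not yield O(encrypt_protocol).
No other premise forces O(encrypt_protocol). An ideal world satisfying every premise can still have encrypt_protocol false, so O(encrypt_protocol) is not derivable.

No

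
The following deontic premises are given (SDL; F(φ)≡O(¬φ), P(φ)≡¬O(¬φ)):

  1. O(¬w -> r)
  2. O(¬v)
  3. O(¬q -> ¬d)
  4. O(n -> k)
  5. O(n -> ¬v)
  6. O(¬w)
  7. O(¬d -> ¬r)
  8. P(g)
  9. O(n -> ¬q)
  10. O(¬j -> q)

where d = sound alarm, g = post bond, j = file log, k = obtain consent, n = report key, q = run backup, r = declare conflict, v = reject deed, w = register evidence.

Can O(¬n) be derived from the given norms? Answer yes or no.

Yes

From premise 6 we have O(¬w).
Applying K to premise 1 (O(¬w -> r)) and O(¬w) yields O(r).
Premise 7, O(¬d -> ¬r), contraposes to O(r -> d); with O(r) we get O(d).
The contrapositive of premise 3 (O(¬q -> ¬d)) is O(d -> q), and O(d) is already established, so O(q).
The contrapositive of premise 9 (O(n -> ¬q)) is O(q -> ¬n), and O(q) is already established, so O(¬n).
Premises 2, 4, 5, 8, 10 do not contribute to this derivation.
So O(¬n) follows.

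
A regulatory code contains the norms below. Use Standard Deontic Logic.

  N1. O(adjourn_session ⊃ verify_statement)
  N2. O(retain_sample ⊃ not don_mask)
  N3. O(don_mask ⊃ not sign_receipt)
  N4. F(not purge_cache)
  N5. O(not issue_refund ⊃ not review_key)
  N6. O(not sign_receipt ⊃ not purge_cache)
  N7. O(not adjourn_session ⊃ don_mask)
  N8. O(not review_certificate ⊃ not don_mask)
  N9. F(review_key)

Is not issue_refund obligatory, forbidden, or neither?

Premise 5 is O(not issue_refund ⊃ not review_key); even if O(not review_key) held, inferring O(not issue_refund) would be affirming the consequent — invalid.
No premise or chain of K-axiom applications forces O(not issue_refund), and none forces O(issue_refund). So not issue_refund is neither obligatory nor forbidden under these norms.

Neither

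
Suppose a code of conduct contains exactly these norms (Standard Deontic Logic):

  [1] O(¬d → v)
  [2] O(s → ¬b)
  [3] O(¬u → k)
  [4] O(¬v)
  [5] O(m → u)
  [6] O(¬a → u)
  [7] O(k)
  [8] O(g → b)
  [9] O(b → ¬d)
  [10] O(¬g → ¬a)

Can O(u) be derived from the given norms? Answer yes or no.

Yes

Premise 4 states O(¬v) outright.
The contrapositive of premise 1 (O(¬d → v)) is O(¬v → d), and O(¬v) is already established, so O(d).
Premise 9 is O(b → ¬d); contrapositively O(d → ¬b). Since O(d) holds, K gives O(¬b).
The contrapositive of premise 8 (O(g → b)) is O(¬b → ¬g), and O(¬b) is already established, so O(¬g).
With premise 10, O(¬g → ¬a), the K-axiom yields O(¬a).
Applying K to premise 6 (O(¬a → u)) and O(¬a) yields O(u).
Premises 2, 3, 5, 7 do not contribute to this derivation.
So O(u) follows.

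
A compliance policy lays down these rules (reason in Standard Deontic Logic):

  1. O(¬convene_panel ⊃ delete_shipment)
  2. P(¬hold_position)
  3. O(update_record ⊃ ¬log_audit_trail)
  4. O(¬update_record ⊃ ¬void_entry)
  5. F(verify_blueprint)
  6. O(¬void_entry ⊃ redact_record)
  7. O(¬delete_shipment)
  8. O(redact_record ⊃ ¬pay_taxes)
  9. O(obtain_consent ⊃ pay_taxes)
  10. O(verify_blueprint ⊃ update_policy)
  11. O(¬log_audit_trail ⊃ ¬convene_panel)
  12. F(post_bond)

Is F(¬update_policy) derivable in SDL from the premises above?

Premise 10 is O(verify_blueprint ⊃ update_policy), but O(verify_blueprint) is not derivable from the premises, so it does not yield O(update_policy).
No other premise forces O(update_policy). An ideal world satisfying every premise can still have ¬update_policy true, so F(¬update_policy) is not derivable.

No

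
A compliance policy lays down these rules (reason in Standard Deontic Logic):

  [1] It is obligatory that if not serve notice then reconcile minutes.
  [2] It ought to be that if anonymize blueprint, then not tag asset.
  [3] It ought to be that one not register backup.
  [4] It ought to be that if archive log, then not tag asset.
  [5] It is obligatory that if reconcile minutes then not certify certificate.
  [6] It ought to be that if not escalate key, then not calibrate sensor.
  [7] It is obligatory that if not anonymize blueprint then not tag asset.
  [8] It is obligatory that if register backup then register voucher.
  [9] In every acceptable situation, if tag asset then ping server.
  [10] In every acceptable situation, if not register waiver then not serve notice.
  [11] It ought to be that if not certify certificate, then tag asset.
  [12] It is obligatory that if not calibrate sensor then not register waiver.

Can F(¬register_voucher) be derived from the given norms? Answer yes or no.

Premise 8 is O(register_backup → register_voucher), but O(register_backup) is not derivable from the premises, so it does not yield O(register_voucher).
No other premise forces O(register_voucher). An ideal world satisfying every premise can still have ¬register_voucher true, so F(¬register_voucher) is not derivable.

No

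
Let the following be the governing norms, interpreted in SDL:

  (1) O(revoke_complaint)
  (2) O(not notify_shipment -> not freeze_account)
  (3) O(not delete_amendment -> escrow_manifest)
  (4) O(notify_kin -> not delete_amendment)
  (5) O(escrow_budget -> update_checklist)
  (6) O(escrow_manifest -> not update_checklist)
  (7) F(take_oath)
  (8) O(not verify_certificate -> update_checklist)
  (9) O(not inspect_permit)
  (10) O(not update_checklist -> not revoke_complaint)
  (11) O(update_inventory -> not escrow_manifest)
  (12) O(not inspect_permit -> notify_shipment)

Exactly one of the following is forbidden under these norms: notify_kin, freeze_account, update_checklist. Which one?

Premise 1 gives O(revoke_complaint).
Premise 10, O(not update_checklist -> not revoke_complaint), contraposes to O(revoke_complaint -> update_checklist); with O(revoke_complaint) we get O(update_checklist).
Premise 6, O(escrow_manifest -> not update_checklist), contraposes to O(update_checklist -> not escrow_manifest); with O(update_checklist) we get O(not escrow_manifest).
The contrapositive of premise 3 (O(not delete_amendment -> escrow_manifest)) is O(not escrow_manifest -> delete_amendment), and O(not escrow_manifest) is already established, so O(delete_amendment).
Premise 4 is O(notify_kin -> not delete_amendment); contrapositively O(delete_amendment -> not notify_kin). Since O(delete_amendment) holds, K gives O(not notify_kin).
So O(not notify_kin) holds, i.e. notify_kin is forbidden. None of the other listed options is forbidden under the premises.

notify_kin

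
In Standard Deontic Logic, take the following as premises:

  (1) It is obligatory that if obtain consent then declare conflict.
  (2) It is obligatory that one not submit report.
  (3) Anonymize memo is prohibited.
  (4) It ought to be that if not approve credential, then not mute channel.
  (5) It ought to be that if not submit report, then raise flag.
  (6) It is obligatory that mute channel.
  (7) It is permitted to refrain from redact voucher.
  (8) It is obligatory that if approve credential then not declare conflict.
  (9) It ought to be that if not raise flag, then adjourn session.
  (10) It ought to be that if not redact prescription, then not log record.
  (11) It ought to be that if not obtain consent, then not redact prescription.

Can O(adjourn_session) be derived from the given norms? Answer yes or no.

No

Premise 9 is O(¬raise_flag → adjourn_session), but O(¬raise_flag) is not derivable from the premises, so it does not yield O(adjourn_session).
No other premise forces O(adjourn_session). An ideal world satisfying every premise can still have adjourn_session false, so O(adjourn_session) is not derivable.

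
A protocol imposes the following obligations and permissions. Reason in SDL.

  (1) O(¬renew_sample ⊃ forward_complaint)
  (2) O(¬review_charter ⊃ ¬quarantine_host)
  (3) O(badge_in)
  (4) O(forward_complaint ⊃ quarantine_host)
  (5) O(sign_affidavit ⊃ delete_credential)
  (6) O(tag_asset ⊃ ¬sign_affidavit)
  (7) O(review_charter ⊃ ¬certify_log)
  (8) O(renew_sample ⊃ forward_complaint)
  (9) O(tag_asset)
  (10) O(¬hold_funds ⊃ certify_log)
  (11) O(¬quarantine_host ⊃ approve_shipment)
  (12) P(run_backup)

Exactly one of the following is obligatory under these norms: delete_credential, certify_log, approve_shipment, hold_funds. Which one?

hold_funds

By case analysis on ¬renew_sample: premise 1 gives O(¬renew_sample ⊃ forward_complaint) and premise 8 gives O(renew_sample ⊃ forward_complaint), so O(forward_complaint) either way.
With premise 4, O(forward_complaint ⊃ quarantine_host), the K-axiom yields O(quarantine_host).
Premise 2, O(¬review_charter ⊃ ¬quarantine_host), contraposes to O(quarantine_host ⊃ review_charter); with O(quarantine_host) we get O(review_charter).
From O(review_charter) and premise 7, O(review_charter ⊃ ¬certify_log), we obtain O(¬certify_log).
Premise 10, O(¬hold_funds ⊃ certify_log), contraposes to O(¬certify_log ⊃ hold_funds); with O(¬certify_log) we get O(hold_funds).
So O(hold_funds) holds — hold_funds is obligatory. None of the other listed options is made obligatory by any chain of premises.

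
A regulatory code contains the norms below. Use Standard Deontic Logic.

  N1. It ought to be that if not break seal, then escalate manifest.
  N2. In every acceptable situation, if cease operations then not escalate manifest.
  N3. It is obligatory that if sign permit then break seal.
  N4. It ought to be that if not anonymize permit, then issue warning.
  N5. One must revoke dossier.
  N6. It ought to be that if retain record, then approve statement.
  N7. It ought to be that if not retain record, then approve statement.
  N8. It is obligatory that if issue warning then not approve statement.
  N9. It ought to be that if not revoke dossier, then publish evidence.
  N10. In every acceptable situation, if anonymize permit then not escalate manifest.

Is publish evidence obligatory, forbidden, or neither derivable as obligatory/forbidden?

Neither

Premise 9 is O(¬revoke_dossier → publish_evidence), but O(¬revoke_dossier) is not derivable from the premises, so it does not yield O(publish_evidence).
No premise or chain of K-axiom applications forces O(publish_evidence), and none forces O(¬publish_evidence). So publish_evidence is neither obligatory nor forbidden under these norms.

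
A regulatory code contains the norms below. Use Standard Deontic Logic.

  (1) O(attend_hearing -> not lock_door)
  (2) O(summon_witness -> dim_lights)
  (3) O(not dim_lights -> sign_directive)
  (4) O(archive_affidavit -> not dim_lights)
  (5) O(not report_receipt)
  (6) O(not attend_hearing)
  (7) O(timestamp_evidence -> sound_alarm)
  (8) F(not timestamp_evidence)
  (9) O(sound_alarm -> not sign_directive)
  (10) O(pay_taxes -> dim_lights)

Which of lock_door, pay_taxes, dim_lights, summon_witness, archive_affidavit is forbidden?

archive_affidavit

Premise 8 is F(not timestamp_evidence), i.e. O(timestamp_evidence).
Premise 7 is O(timestamp_evidence -> sound_alarm); since O(timestamp_evidence), deontic closure gives O(sound_alarm).
With premise 9, O(sound_alarm -> not sign_directive), the K-axiom yields O(not sign_directive).
Premise 3, O(not dim_lights -> sign_directive), contraposes to O(not sign_directive -> dim_lights); with O(not sign_directive) we get O(dim_lights).
Premise 4, O(archive_affidavit -> not dim_lights), contraposes to O(dim_lights -> not archive_affidavit); with O(dim_lights) we get O(not archive_affidavit).
So O(not archive_affidavit) holds, i.e. archive_affidavit is forbidden. None of the other listed options is forbidden under the premises.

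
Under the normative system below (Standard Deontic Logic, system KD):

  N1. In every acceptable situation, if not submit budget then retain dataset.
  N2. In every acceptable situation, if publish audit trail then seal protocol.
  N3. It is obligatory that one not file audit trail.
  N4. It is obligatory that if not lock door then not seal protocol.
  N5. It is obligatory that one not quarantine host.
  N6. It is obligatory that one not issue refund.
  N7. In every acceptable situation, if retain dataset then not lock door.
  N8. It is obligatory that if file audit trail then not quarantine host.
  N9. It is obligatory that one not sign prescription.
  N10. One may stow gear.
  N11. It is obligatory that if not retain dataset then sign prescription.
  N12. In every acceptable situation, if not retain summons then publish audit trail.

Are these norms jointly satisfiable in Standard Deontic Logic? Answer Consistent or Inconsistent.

Consistent

Premise 8 is O(file_audit_trail → ¬quarantine_host); even if O(¬quarantine_host) held, inferring O(file_audit_trail) would be affirming the consequent — invalid.
So O(file_audit_trail) is not derivable, and the apparent clash with O(¬file_audit_trail) does not arise.
A world satisfying every obligation exists (e.g. file_audit_trail=false, issue_refund=false, lock_door=false, publish_audit_trail=false, quarantine_host=false, retain_dataset=true, retain_summons=true, seal_protocol=false, sign_prescription=false, stow_gear=false, submit_budget=false); no atom is both obligatory and forbidden, so the set is consistent.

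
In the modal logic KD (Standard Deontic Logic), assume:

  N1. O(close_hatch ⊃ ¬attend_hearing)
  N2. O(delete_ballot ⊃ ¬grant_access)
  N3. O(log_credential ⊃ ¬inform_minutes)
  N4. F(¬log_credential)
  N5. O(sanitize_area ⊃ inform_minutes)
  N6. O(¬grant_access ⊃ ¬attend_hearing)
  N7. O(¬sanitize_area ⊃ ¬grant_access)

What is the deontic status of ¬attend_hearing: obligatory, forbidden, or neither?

Obligatory

Premise 4 is F(¬log_credential), i.e. O(log_credential).
Applying K to premise 3 (O(log_credential ⊃ ¬inform_minutes)) and O(log_credential) yields O(¬inform_minutes).
Premise 5 is O(sanitize_area ⊃ inform_minutes); contrapositively O(¬inform_minutes ⊃ ¬sanitize_area). Since O(¬inform_minutes) holds, K gives O(¬sanitize_area).
With premise 7, O(¬sanitize_area ⊃ ¬grant_access), the K-axiom yields O(¬grant_access).
Applying K to premise 6 (O(¬grant_access ⊃ ¬attend_hearing)) and O(¬grant_access) yields O(¬attend_hearing).
Premises 1, 2 do not contribute to this derivation.
Hence ¬attend_hearing is obligatory.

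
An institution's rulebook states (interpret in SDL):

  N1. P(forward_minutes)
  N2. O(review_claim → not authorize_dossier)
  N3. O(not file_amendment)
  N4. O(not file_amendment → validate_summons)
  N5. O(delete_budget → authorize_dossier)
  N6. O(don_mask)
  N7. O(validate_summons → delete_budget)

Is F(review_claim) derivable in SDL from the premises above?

From premise 3 we have O(not file_amendment).
From O(not file_amendment) and premise 4, O(not file_amendment → validate_summons), we obtain O(validate_summons).
Applying K to premise 7 (O(validate_summons → delete_budget)) and O(validate_summons) yields O(delete_budget).
From O(delete_budget) and premise 5, O(delete_budget → authorize_dossier), we obtain O(authorize_dossier).
Premise 2 is O(review_claim → not authorize_dossier); contrapositively O(authorize_dossier → not review_claim). Since O(authorize_dossier) holds, K gives O(not review_claim).
Premises 1, 6 do not contribute to this derivation.
So O(not review_claim) holds, i.e. F(review_claim). The claim follows.

Yes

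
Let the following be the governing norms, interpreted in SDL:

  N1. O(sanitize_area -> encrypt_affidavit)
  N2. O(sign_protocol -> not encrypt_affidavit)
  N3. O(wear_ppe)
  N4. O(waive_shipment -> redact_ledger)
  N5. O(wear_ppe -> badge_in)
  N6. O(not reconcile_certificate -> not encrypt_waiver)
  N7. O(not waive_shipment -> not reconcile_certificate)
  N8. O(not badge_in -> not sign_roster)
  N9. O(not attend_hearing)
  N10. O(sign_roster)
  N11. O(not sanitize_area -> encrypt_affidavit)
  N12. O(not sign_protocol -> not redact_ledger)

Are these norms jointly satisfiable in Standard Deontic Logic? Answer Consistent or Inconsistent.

Consistent

Premise 8 is O(not badge_in -> not sign_roster), but O(not badge_in) is not derivable from the premises, so it does not yield O(not sign_roster).
So O(not sign_roster) is not derivable, and the apparent clash with O(sign_roster) does not arise.
A world satisfying every obligation exists (e.g. attend_hearing=false, badge_in=true, encrypt_affidavit=true, encrypt_waiver=false, reconcile_certificate=false, redact_ledger=false, sanitize_area=false, sign_protocol=false, sign_roster=true, waive_shipment=false, wear_ppe=true); no atom is both obligatory and forbidden, so the set is consistent.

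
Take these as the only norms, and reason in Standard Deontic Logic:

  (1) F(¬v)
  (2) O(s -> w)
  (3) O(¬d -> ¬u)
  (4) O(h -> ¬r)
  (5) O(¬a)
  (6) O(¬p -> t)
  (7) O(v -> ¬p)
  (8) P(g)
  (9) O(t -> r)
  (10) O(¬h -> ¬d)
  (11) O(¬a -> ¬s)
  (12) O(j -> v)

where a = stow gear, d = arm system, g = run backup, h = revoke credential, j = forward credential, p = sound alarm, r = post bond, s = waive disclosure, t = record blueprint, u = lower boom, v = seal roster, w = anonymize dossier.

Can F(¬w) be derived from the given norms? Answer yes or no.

Premise 2 is O(s -> w), but O(s) is not derivable from the premises, so it does not yield O(w).
No other premise forces O(w). An ideal world satisfying every premise can still have ¬w true, so F(¬w) is not derivable.

No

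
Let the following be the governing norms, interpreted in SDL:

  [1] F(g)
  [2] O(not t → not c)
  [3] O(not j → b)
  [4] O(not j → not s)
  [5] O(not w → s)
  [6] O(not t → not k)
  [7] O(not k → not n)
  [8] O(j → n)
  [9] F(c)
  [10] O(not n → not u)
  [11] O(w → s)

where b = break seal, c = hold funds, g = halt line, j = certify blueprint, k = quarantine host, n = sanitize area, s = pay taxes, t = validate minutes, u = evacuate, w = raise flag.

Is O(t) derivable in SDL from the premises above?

Premises 11 and 5 cover both cases: O(w → s) and O(not w → s). Since w ∨ not w is a tautology, O(s) follows.
Premise 4 is O(not j → not s); contrapositively O(s → j). Since O(s) holds, K gives O(j).
Premise 8 is O(j → n); since O(j), deontic closure gives O(n).
Premise 7, O(not k → not n), contraposes to O(n → k); with O(n) we get O(k).
Premise 6, O(not t → not k), contraposes to O(k → t); with O(k) we get O(t).
Premises 1, 2, 3, 9, 10 do not contribute to this derivation.
So O(t) follows.

Yes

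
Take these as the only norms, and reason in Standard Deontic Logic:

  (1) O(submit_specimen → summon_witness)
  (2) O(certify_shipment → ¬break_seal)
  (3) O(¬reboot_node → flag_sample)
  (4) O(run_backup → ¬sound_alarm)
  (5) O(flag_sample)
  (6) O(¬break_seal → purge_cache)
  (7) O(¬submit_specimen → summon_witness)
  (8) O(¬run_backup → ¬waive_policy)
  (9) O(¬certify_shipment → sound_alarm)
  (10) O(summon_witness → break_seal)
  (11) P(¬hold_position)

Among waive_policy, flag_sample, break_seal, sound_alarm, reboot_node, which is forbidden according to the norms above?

waive_policy

Premises 7 and 1 cover both cases: O(¬submit_specimen → summon_witness) and O(submit_specimen → summon_witness). Since ¬submit_specimen ∨ submit_specimen is a tautology, O(summon_witness) follows.
From O(summon_witness) and premise 10, O(summon_witness → break_seal), we obtain O(break_seal).
The contrapositive of premise 2 (O(certify_shipment → ¬break_seal)) is O(break_seal → ¬certify_shipment), and O(break_seal) is already established, so O(¬certify_shipment).
Premise 9 is O(¬certify_shipment → sound_alarm); since O(¬certify_shipment), deontic closure gives O(sound_alarm).
The contrapositive of premise 4 (O(run_backup → ¬sound_alarm)) is O(sound_alarm → ¬run_backup), and O(sound_alarm) is already established, so O(¬run_backup).
Premise 8 is O(¬run_backup → ¬waive_policy); since O(¬run_backup), deontic closure gives O(¬waive_policy).
So O(¬waive_policy) holds, i.e. waive_policy is forbidden. None of the other listed options is forbidden under the premises.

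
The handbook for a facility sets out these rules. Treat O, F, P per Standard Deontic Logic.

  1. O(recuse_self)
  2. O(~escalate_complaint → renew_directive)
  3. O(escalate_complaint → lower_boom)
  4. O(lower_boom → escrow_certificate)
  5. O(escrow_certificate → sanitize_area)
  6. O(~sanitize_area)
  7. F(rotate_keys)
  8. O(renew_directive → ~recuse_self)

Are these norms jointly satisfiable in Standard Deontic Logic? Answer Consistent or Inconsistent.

Inconsistent

Premise 1 gives O(recuse_self).
Premise 8, O(renew_directive → ~recuse_self), contraposes to O(recuse_self → ~renew_directive); with O(recuse_self) we get O(~renew_directive).
Premise 2, O(~escalate_complaint → renew_directive), contraposes to O(~renew_directive → escalate_complaint); with O(~renew_directive) we get O(escalate_complaint).
With premise 3, O(escalate_complaint → lower_boom), the K-axiom yields O(lower_boom).
With premise 4, O(lower_boom → escrow_certificate), the K-axiom yields O(escrow_certificate).
Applying K to premise 5 (O(escrow_certificate → sanitize_area)) and O(escrow_certificate) yields O(sanitize_area).
Yet premise 6 states O(~sanitize_area).
We now have both O(sanitize_area) and O(~sanitize_area) — sanitize_area is simultaneously obligatory and forbidden, violating the D-axiom.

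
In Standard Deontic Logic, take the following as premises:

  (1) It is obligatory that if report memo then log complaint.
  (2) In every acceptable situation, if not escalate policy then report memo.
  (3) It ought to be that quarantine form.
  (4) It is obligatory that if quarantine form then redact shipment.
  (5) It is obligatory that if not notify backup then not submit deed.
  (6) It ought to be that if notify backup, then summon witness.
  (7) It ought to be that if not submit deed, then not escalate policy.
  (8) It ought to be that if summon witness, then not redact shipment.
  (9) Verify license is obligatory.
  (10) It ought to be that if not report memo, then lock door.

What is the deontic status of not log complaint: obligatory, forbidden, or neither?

Forbidden

From premise 3 we have O(quarantine_form).
With premise 4, O(quarantine_form → redact_shipment), the K-axiom yields O(redact_shipment).
The contrapositive of premise 8 (O(summon_witness → ¬redact_shipment)) is O(redact_shipment → ¬summon_witness), and O(redact_shipment) is already established, so O(¬summon_witness).
Premise 6, O(notify_backup → summon_witness), contraposes to O(¬summon_witness → ¬notify_backup); with O(¬summon_witness) we get O(¬notify_backup).
With premise 5, O(¬notify_backup → ¬submit_deed), the K-axiom yields O(¬submit_deed).
Premise 7 is O(¬submit_deed → ¬escalate_policy); since O(¬submit_deed), deontic closure gives O(¬escalate_policy).
From O(¬escalate_policy) and premise 2, O(¬escalate_policy → report_memo), we obtain O(report_memo).
Premise 1 is O(report_memo → log_complaint); since O(report_memo), deontic closure gives O(log_complaint).
Premises 9, 10 do not contribute to this derivation.
Thus O(log_complaint), which is F(¬log_complaint): ¬log_complaint is forbidden.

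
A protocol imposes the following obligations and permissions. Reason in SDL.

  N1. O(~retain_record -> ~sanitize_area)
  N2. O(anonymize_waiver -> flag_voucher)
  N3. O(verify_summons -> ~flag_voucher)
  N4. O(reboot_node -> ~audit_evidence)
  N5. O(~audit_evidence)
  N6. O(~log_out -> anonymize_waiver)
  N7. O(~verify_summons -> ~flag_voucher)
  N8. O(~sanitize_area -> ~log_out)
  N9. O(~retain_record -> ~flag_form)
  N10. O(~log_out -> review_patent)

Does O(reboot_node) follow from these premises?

No

Premise 4 is O(reboot_node -> ~audit_evidence); even if O(~audit_evidence) held, inferring O(reboot_node) would be affirming the consequent — invalid.
No other premise forces O(reboot_node). An ideal world satisfying every premise can still have reboot_node false, so O(reboot_node) is not derivable.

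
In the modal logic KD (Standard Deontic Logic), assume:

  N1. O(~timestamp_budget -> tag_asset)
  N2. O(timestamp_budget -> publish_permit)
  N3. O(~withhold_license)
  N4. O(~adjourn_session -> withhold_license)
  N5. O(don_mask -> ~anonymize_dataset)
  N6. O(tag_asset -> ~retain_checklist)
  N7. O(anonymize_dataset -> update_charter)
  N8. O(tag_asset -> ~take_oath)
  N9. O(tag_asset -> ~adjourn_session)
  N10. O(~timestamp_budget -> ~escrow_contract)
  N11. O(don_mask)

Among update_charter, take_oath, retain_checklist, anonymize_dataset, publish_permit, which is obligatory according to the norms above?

Premise 3 gives O(~withhold_license).
Premise 4 is O(~adjourn_session -> withhold_license); contrapositively O(~withhold_license -> adjourn_session). Since O(~withhold_license) holds, K gives O(adjourn_session).
The contrapositive of premise 9 (O(tag_asset -> ~adjourn_session)) is O(adjourn_session -> ~tag_asset), and O(adjourn_session) is already established, so O(~tag_asset).
Premise 1 is O(~timestamp_budget -> tag_asset); contrapositively O(~tag_asset -> timestamp_budget). Since O(~tag_asset) holds, K gives O(timestamp_budget).
Applying K to premise 2 (O(timestamp_budget -> publish_permit)) and O(timestamp_budget) yields O(publish_permit).
So O(publish_permit) holds — publish_permit is obligatory. None of the other listed options is made obligatory by any chain of premises.

publish_permit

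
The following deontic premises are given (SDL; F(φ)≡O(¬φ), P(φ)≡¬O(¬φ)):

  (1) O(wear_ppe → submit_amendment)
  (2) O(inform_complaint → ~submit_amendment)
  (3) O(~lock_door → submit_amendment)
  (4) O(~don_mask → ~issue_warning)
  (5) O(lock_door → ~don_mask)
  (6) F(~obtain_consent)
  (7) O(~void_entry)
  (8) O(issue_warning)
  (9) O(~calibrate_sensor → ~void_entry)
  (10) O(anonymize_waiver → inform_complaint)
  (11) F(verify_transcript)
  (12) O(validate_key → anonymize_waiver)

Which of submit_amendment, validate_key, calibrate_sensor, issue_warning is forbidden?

validate_key

From premise 8 we have O(issue_warning).
The contrapositive of premise 4 (O(~don_mask → ~issue_warning)) is O(issue_warning → don_mask), and O(issue_warning) is already established, so O(don_mask).
Premise 5, O(lock_door → ~don_mask), contraposes to O(don_mask → ~lock_door); with O(don_mask) we get O(~lock_door).
Applying K to premise 3 (O(~lock_door → submit_amendment)) and O(~lock_door) yields O(submit_amendment).
The contrapositive of premise 2 (O(inform_complaint → ~submit_amendment)) is O(submit_amendment → ~inform_complaint), and O(submit_amendment) is already established, so O(~inform_complaint).
Premise 10 is O(anonymize_waiver → inform_complaint); contrapositively O(~inform_complaint → ~anonymize_waiver). Since O(~inform_complaint) holds, K gives O(~anonymize_waiver).
Premise 12 is O(validate_key → anonymize_waiver); contrapositively O(~anonymize_waiver → ~validate_key). Since O(~anonymize_waiver) holds, K gives O(~validate_key).
So O(~validate_key) holds, i.e. validate_key is forbidden. None of the other listed options is forbidden under the premises.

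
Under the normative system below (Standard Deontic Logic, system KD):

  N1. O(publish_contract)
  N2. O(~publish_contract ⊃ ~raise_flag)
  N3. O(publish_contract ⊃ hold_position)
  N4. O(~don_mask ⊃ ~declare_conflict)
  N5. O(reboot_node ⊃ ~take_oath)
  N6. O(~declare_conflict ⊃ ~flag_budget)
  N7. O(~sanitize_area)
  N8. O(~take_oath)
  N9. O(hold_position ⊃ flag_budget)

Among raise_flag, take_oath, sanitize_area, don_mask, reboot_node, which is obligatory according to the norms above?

don_mask

From premise 1 we have O(publish_contract).
Applying K to premise 3 (O(publish_contract ⊃ hold_position)) and O(publish_contract) yields O(hold_position).
Applying K to premise 9 (O(hold_position ⊃ flag_budget)) and O(hold_position) yields O(flag_budget).
The contrapositive of premise 6 (O(~declare_conflict ⊃ ~flag_budget)) is O(flag_budget ⊃ declare_conflict), and O(flag_budget) is already established, so O(declare_conflict).
Premise 4 is O(~don_mask ⊃ ~declare_conflict); contrapositively O(declare_conflict ⊃ don_mask). Since O(declare_conflict) holds, K gives O(don_mask).
So O(don_mask) holds — don_mask is obligatory. None of the other listed options is made obligatory by any chain of premises.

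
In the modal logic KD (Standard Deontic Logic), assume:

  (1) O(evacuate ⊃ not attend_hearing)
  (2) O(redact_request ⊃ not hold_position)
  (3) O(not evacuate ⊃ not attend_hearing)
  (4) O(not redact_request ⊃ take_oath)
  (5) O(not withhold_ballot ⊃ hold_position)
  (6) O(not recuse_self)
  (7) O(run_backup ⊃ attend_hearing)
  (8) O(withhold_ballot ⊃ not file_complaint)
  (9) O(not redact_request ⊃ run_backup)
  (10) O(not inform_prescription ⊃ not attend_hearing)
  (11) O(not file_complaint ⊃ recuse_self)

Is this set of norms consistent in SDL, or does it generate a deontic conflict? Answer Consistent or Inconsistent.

Inconsistent

Premises 1 and 3 are O(evacuate ⊃ not attend_hearing) and O(not evacuate ⊃ not attend_hearing); every ideal world satisfies evacuate or not evacuate, so in either case not attend_hearing holds — hence O(not attend_hearing).
Premise 7 is O(run_backup ⊃ attend_hearing); contrapositively O(not attend_hearing ⊃ not run_backup). Since O(not attend_hearing) holds, K gives O(not run_backup).
Premise 9 is O(not redact_request ⊃ run_backup); contrapositively O(not run_backup ⊃ redact_request). Since O(not run_backup) holds, K gives O(redact_request).
Applying K to premise 2 (O(redact_request ⊃ not hold_position)) and O(redact_request) yields O(not hold_position).
Premise 5, O(not withhold_ballot ⊃ hold_position), contraposes to O(not hold_position ⊃ withhold_ballot); with O(not hold_position) we get O(withhold_ballot).
Premise 8 is O(withhold_ballot ⊃ not file_complaint); since O(withhold_ballot), deontic closure gives O(not file_complaint).
Premise 11 is O(not file_complaint ⊃ recuse_self); since O(not file_complaint), deontic closure gives O(recuse_self).
Yet premise 6 states O(not recuse_self).
We now have both O(recuse_self) and O(not recuse_self) — recuse_self is simultaneously obligatory and forbidden, violating the D-axiom.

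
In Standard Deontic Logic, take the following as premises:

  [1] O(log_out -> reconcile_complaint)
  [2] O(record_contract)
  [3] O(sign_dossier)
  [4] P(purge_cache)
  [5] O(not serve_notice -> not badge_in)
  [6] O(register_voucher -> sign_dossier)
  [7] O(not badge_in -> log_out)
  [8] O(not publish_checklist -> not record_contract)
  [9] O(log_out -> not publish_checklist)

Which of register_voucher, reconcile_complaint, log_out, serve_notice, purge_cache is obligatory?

serve_notice

From premise 2 we have O(record_contract).
The contrapositive of premise 8 (O(not publish_checklist -> not record_contract)) is O(record_contract -> publish_checklist), and O(record_contract) is already established, so O(publish_checklist).
Premise 9 is O(log_out -> not publish_checklist); contrapositively O(publish_checklist -> not log_out). Since O(publish_checklist) holds, K gives O(not log_out).
Premise 7 is O(not badge_in -> log_out); contrapositively O(not log_out -> badge_in). Since O(not log_out) holds, K gives O(badge_in).
Premise 5, O(not serve_notice -> not badge_in), contraposes to O(badge_in -> serve_notice); with O(badge_in) we get O(serve_notice).
So O(serve_notice) holds — serve_notice is obligatory. None of the other listed options is made obligatory by any chain of premises.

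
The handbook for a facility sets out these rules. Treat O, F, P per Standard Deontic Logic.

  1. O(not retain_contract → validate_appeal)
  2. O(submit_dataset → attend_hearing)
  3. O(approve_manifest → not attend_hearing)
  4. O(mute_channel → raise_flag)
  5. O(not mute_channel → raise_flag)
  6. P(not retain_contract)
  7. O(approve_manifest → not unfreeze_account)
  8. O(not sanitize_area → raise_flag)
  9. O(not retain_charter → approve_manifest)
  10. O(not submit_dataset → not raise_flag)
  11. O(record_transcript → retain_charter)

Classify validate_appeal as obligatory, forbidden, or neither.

Premise 1 is O(not retain_contract → validate_appeal), but O(not retain_contract) is not derivable from the premises (the permission P(not retain_contract) asserts only not O(retain_contract), not O(not retain_contract)), so it does not yield O(validate_appeal).
No premise or chain of K-axiom applications forces O(validate_appeal), and none forces O(not validate_appeal). So validate_appeal is neither obligatory nor forbidden under these norms.

Neither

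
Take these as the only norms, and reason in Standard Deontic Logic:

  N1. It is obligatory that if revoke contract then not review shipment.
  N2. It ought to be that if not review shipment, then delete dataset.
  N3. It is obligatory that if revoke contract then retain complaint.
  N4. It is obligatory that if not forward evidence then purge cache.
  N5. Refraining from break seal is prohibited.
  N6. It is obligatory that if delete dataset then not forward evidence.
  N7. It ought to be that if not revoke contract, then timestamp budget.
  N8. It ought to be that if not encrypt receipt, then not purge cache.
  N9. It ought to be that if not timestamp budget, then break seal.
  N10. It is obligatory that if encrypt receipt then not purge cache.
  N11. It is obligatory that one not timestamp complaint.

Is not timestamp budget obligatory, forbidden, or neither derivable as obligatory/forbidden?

Forbidden

Premises 10 and 8 cover both cases: O(encrypt_receipt → ¬purge_cache) and O(¬encrypt_receipt → ¬purge_cache). Since encrypt_receipt ∨ ¬encrypt_receipt is a tautology, O(¬purge_cache) follows.
Premise 4, O(¬forward_evidence → purge_cache), contraposes to O(¬purge_cache → forward_evidence); with O(¬purge_cache) we get O(forward_evidence).
Premise 6 is O(delete_dataset → ¬forward_evidence); contrapositively O(forward_evidence → ¬delete_dataset). Since O(forward_evidence) holds, K gives O(¬delete_dataset).
Premise 2 is O(¬review_shipment → delete_dataset); contrapositively O(¬delete_dataset → review_shipment). Since O(¬delete_dataset) holds, K gives O(review_shipment).
Premise 1, O(revoke_contract → ¬review_shipment), contraposes to O(review_shipment → ¬revoke_contract); with O(review_shipment) we get O(¬revoke_contract).
From O(¬revoke_contract) and premise 7, O(¬revoke_contract → timestamp_budget), we obtain O(timestamp_budget).
Premises 3, 5, 9, 11 do not contribute to this derivation.
Thus O(timestamp_budget), which is F(¬timestamp_budget): ¬timestamp_budget is forbidden.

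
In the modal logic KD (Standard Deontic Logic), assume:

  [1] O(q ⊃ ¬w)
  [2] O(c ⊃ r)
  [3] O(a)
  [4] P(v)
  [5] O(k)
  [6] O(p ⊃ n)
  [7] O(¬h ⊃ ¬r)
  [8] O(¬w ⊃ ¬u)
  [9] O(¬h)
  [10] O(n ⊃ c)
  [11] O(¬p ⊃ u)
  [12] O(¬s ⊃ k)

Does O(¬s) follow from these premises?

No

Premise 12 is O(¬s ⊃ k); even if O(k) held, inferring O(¬s) would be affirming the consequent — invalid.
No other premise forces O(¬s). An ideal world satisfying every premise can still have ¬s false, so O(¬s) is not derivable.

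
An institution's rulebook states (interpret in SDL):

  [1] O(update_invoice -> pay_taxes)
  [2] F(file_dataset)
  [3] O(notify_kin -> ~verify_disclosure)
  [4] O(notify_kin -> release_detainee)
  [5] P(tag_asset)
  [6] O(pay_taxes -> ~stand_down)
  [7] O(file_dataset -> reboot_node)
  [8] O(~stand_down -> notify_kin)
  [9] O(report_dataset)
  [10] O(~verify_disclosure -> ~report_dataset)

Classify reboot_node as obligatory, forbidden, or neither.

Neither

Premise 7 is O(file_dataset -> reboot_node), but O(file_dataset) is not derivable from the premises, so it does not yield O(reboot_node).
No premise or chain of K-axiom applications forces O(reboot_node), and none forces O(~reboot_node). So reboot_node is neither obligatory nor forbidden under these norms.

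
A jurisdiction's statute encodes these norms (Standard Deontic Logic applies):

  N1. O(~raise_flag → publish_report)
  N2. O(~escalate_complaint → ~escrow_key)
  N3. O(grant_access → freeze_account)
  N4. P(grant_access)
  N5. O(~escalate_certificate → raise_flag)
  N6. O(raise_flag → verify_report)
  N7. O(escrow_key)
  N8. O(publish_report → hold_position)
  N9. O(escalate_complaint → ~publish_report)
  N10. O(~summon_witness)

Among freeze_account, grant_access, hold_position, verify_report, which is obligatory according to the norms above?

Premise 7 states O(escrow_key) outright.
The contrapositive of premise 2 (O(~escalate_complaint → ~escrow_key)) is O(escrow_key → escalate_complaint), and O(escrow_key) is already established, so O(escalate_complaint).
With premise 9, O(escalate_complaint → ~publish_report), the K-axiom yields O(~publish_report).
Premise 1 is O(~raise_flag → publish_report); contrapositively O(~publish_report → raise_flag). Since O(~publish_report) holds, K gives O(raise_flag).
Premise 6 is O(raise_flag → verify_report); since O(raise_flag), deontic closure gives O(verify_report).
So O(verify_report) holds — verify_report is obligatory. None of the other listed options is made obligatory by any chain of premises.

verify_report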